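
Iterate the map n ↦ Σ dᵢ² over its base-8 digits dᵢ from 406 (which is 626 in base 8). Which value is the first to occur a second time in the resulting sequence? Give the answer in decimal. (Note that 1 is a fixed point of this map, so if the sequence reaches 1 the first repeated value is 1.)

1

406 = (6,2,6)_8 → 6² + 2² + 6² = 76
76 = (1,1,4)_8 → 1² + 1² + 4² = 18
18 = (2,2)_8 → 2² + 2² = 8
8 = (1,0)_8 → 1² + 0² = 1  — reached the fixed point 1.
1 → 1, so 1 is the first repeated value.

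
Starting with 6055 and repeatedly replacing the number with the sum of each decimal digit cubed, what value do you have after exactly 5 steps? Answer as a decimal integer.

6055 → 466
466 → 496
496 → 1009
1009 → 730
730 → 370

370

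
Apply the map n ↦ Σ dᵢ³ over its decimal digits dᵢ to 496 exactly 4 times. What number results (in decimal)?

496 → 1009
1009 → 730
730 → 370
370 → 370

370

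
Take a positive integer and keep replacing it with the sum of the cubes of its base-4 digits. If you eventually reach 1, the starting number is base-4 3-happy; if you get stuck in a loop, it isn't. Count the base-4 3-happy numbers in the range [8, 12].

8: 8 → 8  — not base-4 3-happy
9: 9 → 9  — not base-4 3-happy
10: 10 → 16 → 1  — base-4 3-happy
11: 11 → 35 → 35  — not base-4 3-happy
12: 12 → 27 → 36 → 9 → 9  — not base-4 3-happy
base-4 3-happy: 10

1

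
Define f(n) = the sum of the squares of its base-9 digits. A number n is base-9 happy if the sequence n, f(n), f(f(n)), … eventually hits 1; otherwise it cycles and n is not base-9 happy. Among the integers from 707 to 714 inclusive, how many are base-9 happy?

707: 707 → 125 → 81 → 1  (reaches 1)
708: 708 → 136 → 38 → 20 → 8 → 64 → 50 → 50  (repeats 50)
709: 709 → 149 → 75 → 73 → 65 → 53 → 89 → 65  (repeats 65)
710: 710 → 164 → 8 → 64 → 50 → 50  (repeats 50)
711: 711 → 113 → 35 → 73 → 65 → 53 → 89 → 65  (repeats 65)
712: 712 → 114 → 46 → 26 → 68 → 74 → 68  (repeats 68)
713: 713 → 117 → 17 → 65 → 53 → 89 → 65  (repeats 65)
714: 714 → 122 → 42 → 52 → 74 → 68 → 74  (repeats 74)
base-9 happy: 707

1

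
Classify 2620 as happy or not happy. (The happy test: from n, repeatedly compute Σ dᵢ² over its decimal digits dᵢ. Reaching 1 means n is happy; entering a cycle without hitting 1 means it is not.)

2620 → 2² + 6² + 2² + 0² = 44
44 → 4² + 4² = 32
32 → 3² + 2² = 13
13 → 1² + 3² = 10
10 → 1² + 0² = 1  — reached 1.

happy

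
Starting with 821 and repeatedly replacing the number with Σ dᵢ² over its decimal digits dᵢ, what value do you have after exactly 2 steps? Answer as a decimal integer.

117

821 → 8² + 2² + 1² = 64 + 4 + 1 = 69
69 → 6² + 9² = 36 + 81 = 117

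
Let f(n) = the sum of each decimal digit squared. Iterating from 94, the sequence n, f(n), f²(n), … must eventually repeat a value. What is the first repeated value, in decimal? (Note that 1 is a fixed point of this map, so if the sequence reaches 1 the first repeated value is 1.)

1

94 → 9² + 4² = 97
97 → 9² + 7² = 130
130 → 1² + 3² + 0² = 10
10 → 1² + 0² = 1  — reached the fixed point 1.
1 → 1, so 1 is the first repeated value.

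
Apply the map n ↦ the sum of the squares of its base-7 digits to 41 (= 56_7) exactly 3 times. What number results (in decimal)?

45

41 = (5,6)_7 → 5² + 6² = 61
61 = (1,1,5)_7 → 1² + 1² + 5² = 27
27 = (3,6)_7 → 3² + 6² = 45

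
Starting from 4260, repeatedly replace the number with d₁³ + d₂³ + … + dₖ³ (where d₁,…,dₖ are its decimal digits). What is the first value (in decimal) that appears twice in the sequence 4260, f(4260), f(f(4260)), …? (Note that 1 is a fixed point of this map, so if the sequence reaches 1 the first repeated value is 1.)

4260 → 4³ + 2³ + 6³ + 0³ = 288
288 → 2³ + 8³ + 8³ = 1032
1032 → 1³ + 0³ + 3³ + 2³ = 36
36 → 3³ + 6³ = 243
243 → 2³ + 4³ + 3³ = 99
99 → 9³ + 9³ = 1458
1458 → 1³ + 4³ + 5³ + 8³ = 702
702 → 7³ + 0³ + 2³ = 351
351 → 3³ + 5³ + 1³ = 153
153 → 1³ + 5³ + 3³ = 153  — 153 already appeared earlier.

153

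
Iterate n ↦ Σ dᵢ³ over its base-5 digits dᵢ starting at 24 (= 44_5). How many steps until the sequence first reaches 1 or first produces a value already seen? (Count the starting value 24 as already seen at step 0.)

3

24 = (4,4)_5 → 4³ + 4³ = 128
128 = (1,0,0,3)_5 → 1³ + 0³ + 0³ + 3³ = 28
28 = (1,0,3)_5 → 1³ + 0³ + 3³ = 28  — 28 repeats.
That took 3 steps.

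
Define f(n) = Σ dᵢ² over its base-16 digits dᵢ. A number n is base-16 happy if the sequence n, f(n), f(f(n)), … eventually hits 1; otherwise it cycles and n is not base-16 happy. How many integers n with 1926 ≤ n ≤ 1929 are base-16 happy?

2

1926: 1926 → 149 → 106 → 136 → 128 → 64 → 16 → 1  — base-16 happy
1927: 1927 → 162 → 104 → 100 → 52 → 25 → 82 → 29 → 170 → 200 → 208 → 169 → 181 → 146 → 85 → 50 → 13 → 169  — not base-16 happy
1928: 1928 → 177 → 122 → 149 → 106 → 136 → 128 → 64 → 16 → 1  — base-16 happy
1929: 1929 → 194 → 148 → 97 → 37 → 29 → 170 → 200 → 208 → 169 → 181 → 146 → 85 → 50 → 13 → 169  — not base-16 happy
base-16 happy: 1926, 1928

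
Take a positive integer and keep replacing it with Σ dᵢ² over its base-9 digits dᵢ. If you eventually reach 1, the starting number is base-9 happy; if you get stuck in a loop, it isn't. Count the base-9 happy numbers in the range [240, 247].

240: 240 → 104 → 30 → 18 → 4 → 16 → 50 → 50  — not base-9 happy
241: 241 → 117 → 17 → 65 → 53 → 89 → 65  — not base-9 happy
242: 242 → 132 → 62 → 100 → 6 → 36 → 16 → 50 → 50  — not base-9 happy
243: 243 → 9 → 1  — base-9 happy
244: 244 → 10 → 2 → 4 → 16 → 50 → 50  — not base-9 happy
245: 245 → 13 → 17 → 65 → 53 → 89 → 65  — not base-9 happy
246: 246 → 18 → 4 → 16 → 50 → 50  — not base-9 happy
247: 247 → 25 → 53 → 89 → 65 → 53  — not base-9 happy
base-9 happy: 243

1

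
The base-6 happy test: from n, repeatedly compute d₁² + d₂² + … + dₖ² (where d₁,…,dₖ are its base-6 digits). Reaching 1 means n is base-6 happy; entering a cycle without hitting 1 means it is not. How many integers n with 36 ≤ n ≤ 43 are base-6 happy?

36: 36 → 1  (reaches 1)
37: 37 → 2 → 4 → 16 → 20 → 13 → 5 → 25 → 17 → 29 → 41 → 26 → 20  (repeats 20)
38: 38 → 5 → 25 → 17 → 29 → 41 → 26 → 20 → 13 → 5  (repeats 5)
39: 39 → 10 → 17 → 29 → 41 → 26 → 20 → 13 → 5 → 25 → 17  (repeats 17)
40: 40 → 17 → 29 → 41 → 26 → 20 → 13 → 5 → 25 → 17  (repeats 17)
41: 41 → 26 → 20 → 13 → 5 → 25 → 17 → 29 → 41  (repeats 41)
42: 42 → 2 → 4 → 16 → 20 → 13 → 5 → 25 → 17 → 29 → 41 → 26 → 20  (repeats 20)
43: 43 → 3 → 9 → 10 → 17 → 29 → 41 → 26 → 20 → 13 → 5 → 25 → 17  (repeats 17)
base-6 happy: 36

1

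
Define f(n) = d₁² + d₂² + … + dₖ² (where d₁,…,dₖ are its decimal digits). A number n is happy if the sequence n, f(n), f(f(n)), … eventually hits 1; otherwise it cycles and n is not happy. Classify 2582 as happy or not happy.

2582 → 2² + 5² + 8² + 2² = 97
97 → 9² + 7² = 130
130 → 1² + 3² + 0² = 10
10 → 1² + 0² = 1  — reached 1.

happy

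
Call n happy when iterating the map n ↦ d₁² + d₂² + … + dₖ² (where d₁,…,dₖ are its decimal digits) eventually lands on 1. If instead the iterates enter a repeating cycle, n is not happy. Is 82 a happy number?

82 → 8² + 2² = 68
68 → 6² + 8² = 100
100 → 1² + 0² + 0² = 1  — reached 1.

happy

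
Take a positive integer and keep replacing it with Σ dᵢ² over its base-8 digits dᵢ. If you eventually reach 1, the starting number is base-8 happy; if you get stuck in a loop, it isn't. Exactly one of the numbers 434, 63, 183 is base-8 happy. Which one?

434: 434 → 76 → 18 → 8 → 1  — reaches 1 (base-8 happy)
63: 63 → 98 → 21 → 29 → 34 → 20 → 20  — repeats 20 (not base-8 happy)
183: 183 → 89 → 11 → 10 → 5 → 25 → 10  — repeats 10 (not base-8 happy)

434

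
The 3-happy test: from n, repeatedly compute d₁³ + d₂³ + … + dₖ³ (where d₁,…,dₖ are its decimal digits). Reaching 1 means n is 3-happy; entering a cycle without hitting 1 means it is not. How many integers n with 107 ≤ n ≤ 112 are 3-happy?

107: 107 → 344 → 155 → 251 → 134 → 92 → 737 → 713 → 371 → 371  (repeats 371)
108: 108 → 513 → 153 → 153  (repeats 153)
109: 109 → 730 → 370 → 370  (repeats 370)
110: 110 → 2 → 8 → 512 → 134 → 92 → 737 → 713 → 371 → 371  (repeats 371)
111: 111 → 3 → 27 → 351 → 153 → 153  (repeats 153)
112: 112 → 10 → 1  (reaches 1)
3-happy: 112

1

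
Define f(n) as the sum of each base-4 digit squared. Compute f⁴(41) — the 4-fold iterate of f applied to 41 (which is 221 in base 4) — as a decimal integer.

41 = (2,2,1)_4 → 2² + 2² + 1² = 9
9 = (2,1)_4 → 2² + 1² = 5
5 = (1,1)_4 → 1² + 1² = 2
2 = (2)_4 → 2² = 4

4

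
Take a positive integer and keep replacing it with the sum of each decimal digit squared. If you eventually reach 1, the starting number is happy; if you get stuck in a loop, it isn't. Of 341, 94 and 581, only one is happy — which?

341: 341 → 26 → 40 → 16 → 37 → 58 → 89 → 145 → 42 → 20 → 4 → 16  — repeats 16 (not happy)
94: 94 → 97 → 130 → 10 → 1  — reaches 1 (happy)
581: 581 → 90 → 81 → 65 → 61 → 37 → 58 → 89 → 145 → 42 → 20 → 4 → 16 → 37  — repeats 37 (not happy)

94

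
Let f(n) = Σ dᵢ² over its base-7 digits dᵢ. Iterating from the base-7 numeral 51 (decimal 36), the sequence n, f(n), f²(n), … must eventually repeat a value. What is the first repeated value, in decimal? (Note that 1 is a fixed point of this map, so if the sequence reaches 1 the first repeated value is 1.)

10

36 = (5,1)_7 → 5² + 1² = 26
26 = (3,5)_7 → 3² + 5² = 34
34 = (4,6)_7 → 4² + 6² = 52
52 = (1,0,3)_7 → 1² + 0² + 3² = 10
10 = (1,3)_7 → 1² + 3² = 10  — 10 already appeared earlier.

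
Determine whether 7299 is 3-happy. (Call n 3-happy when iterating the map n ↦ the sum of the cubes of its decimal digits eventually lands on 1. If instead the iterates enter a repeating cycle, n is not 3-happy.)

7299 → 7³ + 2³ + 9³ + 9³ = 1809
1809 → 1³ + 8³ + 0³ + 9³ = 1242
1242 → 1³ + 2³ + 4³ + 2³ = 81
81 → 8³ + 1³ = 513
513 → 5³ + 1³ + 3³ = 153
153 → 1³ + 5³ + 3³ = 153  — 153 already seen; the sequence cycles without reaching 1.

not 3-happy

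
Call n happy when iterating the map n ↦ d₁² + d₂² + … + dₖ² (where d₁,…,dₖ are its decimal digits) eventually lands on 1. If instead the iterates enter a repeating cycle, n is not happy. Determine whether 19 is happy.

happy

19 → 1² + 9² = 82
82 → 8² + 2² = 68
68 → 6² + 8² = 100
100 → 1² + 0² + 0² = 1  — reached 1.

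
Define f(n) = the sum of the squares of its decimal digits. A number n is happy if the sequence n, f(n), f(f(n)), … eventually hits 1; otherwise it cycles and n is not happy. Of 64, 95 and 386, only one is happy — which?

64: 64 → 52 → 29 → 85 → 89 → 145 → 42 → 20 → 4 → 16 → 37 → 58 → 89  — repeats 89 (not happy)
95: 95 → 106 → 37 → 58 → 89 → 145 → 42 → 20 → 4 → 16 → 37  — repeats 37 (not happy)
386: 386 → 109 → 82 → 68 → 100 → 1  — reaches 1 (happy)

386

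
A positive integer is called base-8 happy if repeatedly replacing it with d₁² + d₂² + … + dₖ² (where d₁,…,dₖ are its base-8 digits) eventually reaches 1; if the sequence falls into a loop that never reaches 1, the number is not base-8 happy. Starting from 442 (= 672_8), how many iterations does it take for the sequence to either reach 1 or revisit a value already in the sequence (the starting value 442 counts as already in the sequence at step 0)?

6

442 = (6,7,2)_8 → 6² + 7² + 2² = 89
89 = (1,3,1)_8 → 1² + 3² + 1² = 11
11 = (1,3)_8 → 1² + 3² = 10
10 = (1,2)_8 → 1² + 2² = 5
5 = (5)_8 → 5² = 25
25 = (3,1)_8 → 3² + 1² = 10  — 10 repeats.
That took 6 steps.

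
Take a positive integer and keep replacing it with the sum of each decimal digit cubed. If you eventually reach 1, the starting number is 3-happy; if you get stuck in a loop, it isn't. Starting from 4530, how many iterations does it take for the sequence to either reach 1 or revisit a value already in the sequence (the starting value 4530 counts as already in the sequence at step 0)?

4530 → 4³ + 5³ + 3³ + 0³ = 216
216 → 2³ + 1³ + 6³ = 225
225 → 2³ + 2³ + 5³ = 141
141 → 1³ + 4³ + 1³ = 66
66 → 6³ + 6³ = 432
432 → 4³ + 3³ + 2³ = 99
99 → 9³ + 9³ = 1458
1458 → 1³ + 4³ + 5³ + 8³ = 702
702 → 7³ + 0³ + 2³ = 351
351 → 3³ + 5³ + 1³ = 153
153 → 1³ + 5³ + 3³ = 153  — 153 repeats.
That took 11 steps.

11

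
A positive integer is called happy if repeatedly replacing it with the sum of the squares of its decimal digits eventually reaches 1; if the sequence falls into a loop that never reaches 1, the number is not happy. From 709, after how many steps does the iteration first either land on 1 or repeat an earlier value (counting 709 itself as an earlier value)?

3

709 → 130
130 → 10
10 → 1  — reached 1.
That took 3 steps.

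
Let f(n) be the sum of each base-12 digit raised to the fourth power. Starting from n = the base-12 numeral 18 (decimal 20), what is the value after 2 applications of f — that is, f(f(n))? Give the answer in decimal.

20 = (1,8)_12 → 1⁴ + 8⁴ = 4097
4097 = (2,4,5,5)_12 → 2⁴ + 4⁴ + 5⁴ + 5⁴ = 1522

1522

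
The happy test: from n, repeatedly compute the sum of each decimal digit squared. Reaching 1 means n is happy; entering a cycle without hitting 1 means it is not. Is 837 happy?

837 → 122
122 → 9
9 → 81
81 → 65
65 → 61
61 → 37
37 → 58
58 → 89
89 → 145
145 → 42
42 → 20
20 → 4
4 → 16
16 → 37  — 37 already seen; the sequence cycles without reaching 1.

not happy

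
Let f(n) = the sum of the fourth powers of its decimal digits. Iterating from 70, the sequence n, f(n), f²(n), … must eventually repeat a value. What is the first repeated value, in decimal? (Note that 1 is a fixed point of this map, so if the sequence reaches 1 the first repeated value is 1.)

70 → 2401
2401 → 273
273 → 2498
2498 → 10929
10929 → 13139
13139 → 6725
6725 → 4338
4338 → 4514
4514 → 1138
1138 → 4179
4179 → 9219
9219 → 13139  — 13139 already appeared earlier.

13139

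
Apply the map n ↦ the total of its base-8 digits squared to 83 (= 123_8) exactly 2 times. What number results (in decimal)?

83 = (1,2,3)_8 → 14
14 = (1,6)_8 → 37

37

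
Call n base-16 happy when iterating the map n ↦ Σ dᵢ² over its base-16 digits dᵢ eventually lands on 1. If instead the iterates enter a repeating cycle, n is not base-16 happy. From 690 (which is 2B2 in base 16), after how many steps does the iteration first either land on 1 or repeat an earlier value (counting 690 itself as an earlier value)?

7

690 = (2,11,2)_16 → 2² + 11² + 2² = 4 + 121 + 4 = 129
129 = (8,1)_16 → 8² + 1² = 64 + 1 = 65
65 = (4,1)_16 → 4² + 1² = 16 + 1 = 17
17 = (1,1)_16 → 1² + 1² = 1 + 1 = 2
2 = (2)_16 → 2² = 4
4 = (4)_16 → 4² = 16
16 = (1,0)_16 → 1² + 0² = 1 + 0 = 1  — reached 1.
That took 7 steps.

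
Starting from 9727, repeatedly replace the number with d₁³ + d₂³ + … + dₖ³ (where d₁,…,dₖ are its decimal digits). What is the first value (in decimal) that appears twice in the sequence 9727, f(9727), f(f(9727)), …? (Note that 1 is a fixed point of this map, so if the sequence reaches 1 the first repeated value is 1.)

1

9727 → 9³ + 7³ + 2³ + 7³ = 729 + 343 + 8 + 343 = 1423
1423 → 1³ + 4³ + 2³ + 3³ = 1 + 64 + 8 + 27 = 100
100 → 1³ + 0³ + 0³ = 1 + 0 + 0 = 1  — reached the fixed point 1.
1 → 1, so 1 is the first repeated value.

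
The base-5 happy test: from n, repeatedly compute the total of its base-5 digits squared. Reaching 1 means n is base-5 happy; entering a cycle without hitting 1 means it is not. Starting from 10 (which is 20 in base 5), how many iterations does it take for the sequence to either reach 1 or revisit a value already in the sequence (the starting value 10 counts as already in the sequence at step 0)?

3

10 = (2,0)_5 → 2² + 0² = 4 + 0 = 4
4 = (4)_5 → 4² = 16
16 = (3,1)_5 → 3² + 1² = 9 + 1 = 10  — 10 repeats.
That took 3 steps.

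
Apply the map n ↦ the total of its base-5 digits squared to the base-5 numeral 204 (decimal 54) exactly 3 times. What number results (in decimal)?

54 = (2,0,4)_5 → 20
20 = (4,0)_5 → 16
16 = (3,1)_5 → 10

10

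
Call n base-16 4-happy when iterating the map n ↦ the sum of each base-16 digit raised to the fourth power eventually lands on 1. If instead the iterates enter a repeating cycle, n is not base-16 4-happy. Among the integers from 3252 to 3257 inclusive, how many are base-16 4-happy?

5

3252: 3252 → 35633 → 18819 → 10994 → 60657 → 109778 → 59314 → 55474 → 47314 → 47314  (repeats 47314)
3253: 3253 → 36002 → 34848 → 8208 → 17 → 2 → 16 → 1  (reaches 1)
3254: 3254 → 36673 → 54978 → 50609 → 36003 → 34913 → 9489 → 643 → 4193 → 1298 → 642 → 4128 → 17 → 2 → 16 → 1  (reaches 1)
3255: 3255 → 37778 → 13219 → 10243 → 4193 → 1298 → 642 → 4128 → 17 → 2 → 16 → 1  (reaches 1)
3256: 3256 → 39473 → 16643 → 338 → 642 → 4128 → 17 → 2 → 16 → 1  (reaches 1)
3257: 3257 → 41938 → 38658 → 8978 → 114 → 2417 → 8963 → 178 → 14657 → 6899 → 60707 → 67074 → 1313 → 642 → 4128 → 17 → 2 → 16 → 1  (reaches 1)
base-16 4-happy: 3253, 3254, 3255, 3256, 3257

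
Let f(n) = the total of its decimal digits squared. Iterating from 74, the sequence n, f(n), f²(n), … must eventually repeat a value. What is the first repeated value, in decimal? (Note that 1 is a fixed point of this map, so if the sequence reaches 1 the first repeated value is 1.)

74 → 7² + 4² = 65
65 → 6² + 5² = 61
61 → 6² + 1² = 37
37 → 3² + 7² = 58
58 → 5² + 8² = 89
89 → 8² + 9² = 145
145 → 1² + 4² + 5² = 42
42 → 4² + 2² = 20
20 → 2² + 0² = 4
4 → 4² = 16
16 → 1² + 6² = 37  — 37 already appeared earlier.

37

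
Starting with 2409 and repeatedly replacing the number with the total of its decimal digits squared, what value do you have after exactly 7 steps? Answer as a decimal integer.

89

2409 → 101
101 → 2
2 → 4
4 → 16
16 → 37
37 → 58
58 → 89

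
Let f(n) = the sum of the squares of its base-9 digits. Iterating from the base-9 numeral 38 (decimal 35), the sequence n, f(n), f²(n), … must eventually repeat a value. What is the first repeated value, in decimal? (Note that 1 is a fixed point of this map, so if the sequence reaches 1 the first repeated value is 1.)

65

35 = (3,8)_9 → 3² + 8² = 73
73 = (8,1)_9 → 8² + 1² = 65
65 = (7,2)_9 → 7² + 2² = 53
53 = (5,8)_9 → 5² + 8² = 89
89 = (1,0,8)_9 → 1² + 0² + 8² = 65  — 65 already appeared earlier.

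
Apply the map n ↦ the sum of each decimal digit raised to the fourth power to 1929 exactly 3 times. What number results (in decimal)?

1929 → 1⁴ + 9⁴ + 2⁴ + 9⁴ = 13139
13139 → 1⁴ + 3⁴ + 1⁴ + 3⁴ + 9⁴ = 6725
6725 → 6⁴ + 7⁴ + 2⁴ + 5⁴ = 4338

4338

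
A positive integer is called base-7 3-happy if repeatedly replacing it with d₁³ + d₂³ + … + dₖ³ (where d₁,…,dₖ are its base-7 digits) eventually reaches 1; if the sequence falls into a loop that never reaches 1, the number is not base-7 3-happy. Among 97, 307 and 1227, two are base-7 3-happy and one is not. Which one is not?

1227

97: 97 → 433 → 343 → 1  — reaches 1 (base-7 3-happy)
307: 307 → 433 → 343 → 1  — reaches 1 (base-7 3-happy)
1227: 1227 → 99 → 9 → 9  — repeats 9 (not base-7 3-happy)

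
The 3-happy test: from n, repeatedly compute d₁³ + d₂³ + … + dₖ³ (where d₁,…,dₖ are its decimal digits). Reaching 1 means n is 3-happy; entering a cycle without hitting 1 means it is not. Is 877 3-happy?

877 → 8³ + 7³ + 7³ = 512 + 343 + 343 = 1198
1198 → 1³ + 1³ + 9³ + 8³ = 1 + 1 + 729 + 512 = 1243
1243 → 1³ + 2³ + 4³ + 3³ = 1 + 8 + 64 + 27 = 100
100 → 1³ + 0³ + 0³ = 1 + 0 + 0 = 1  — reached 1.

3-happy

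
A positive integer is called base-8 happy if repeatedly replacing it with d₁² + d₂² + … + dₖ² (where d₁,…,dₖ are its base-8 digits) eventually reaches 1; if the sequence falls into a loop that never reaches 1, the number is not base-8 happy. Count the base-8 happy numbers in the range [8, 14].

8: 8 → 1  (reaches 1)
9: 9 → 2 → 4 → 16 → 4  (repeats 4)
10: 10 → 5 → 25 → 10  (repeats 10)
11: 11 → 10 → 5 → 25 → 10  (repeats 10)
12: 12 → 17 → 5 → 25 → 10 → 5  (repeats 5)
13: 13 → 26 → 13  (repeats 13)
14: 14 → 37 → 41 → 26 → 13 → 26  (repeats 26)
base-8 happy: 8

1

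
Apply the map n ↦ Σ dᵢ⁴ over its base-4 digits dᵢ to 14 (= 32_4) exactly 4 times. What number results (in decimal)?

14 = (3,2)_4 → 3⁴ + 2⁴ = 97
97 = (1,2,0,1)_4 → 1⁴ + 2⁴ + 0⁴ + 1⁴ = 18
18 = (1,0,2)_4 → 1⁴ + 0⁴ + 2⁴ = 17
17 = (1,0,1)_4 → 1⁴ + 0⁴ + 1⁴ = 2

2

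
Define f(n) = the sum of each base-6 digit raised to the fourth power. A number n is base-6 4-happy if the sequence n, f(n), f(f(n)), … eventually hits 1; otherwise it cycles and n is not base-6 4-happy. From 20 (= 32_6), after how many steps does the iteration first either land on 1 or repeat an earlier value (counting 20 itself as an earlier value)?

20 = (3,2)_6 → 3⁴ + 2⁴ = 81 + 16 = 97
97 = (2,4,1)_6 → 2⁴ + 4⁴ + 1⁴ = 16 + 256 + 1 = 273
273 = (1,1,3,3)_6 → 1⁴ + 1⁴ + 3⁴ + 3⁴ = 1 + 1 + 81 + 81 = 164
164 = (4,3,2)_6 → 4⁴ + 3⁴ + 2⁴ = 256 + 81 + 16 = 353
353 = (1,3,4,5)_6 → 1⁴ + 3⁴ + 4⁴ + 5⁴ = 1 + 81 + 256 + 625 = 963
963 = (4,2,4,3)_6 → 4⁴ + 2⁴ + 4⁴ + 3⁴ = 256 + 16 + 256 + 81 = 609
609 = (2,4,5,3)_6 → 2⁴ + 4⁴ + 5⁴ + 3⁴ = 16 + 256 + 625 + 81 = 978
978 = (4,3,1,0)_6 → 4⁴ + 3⁴ + 1⁴ + 0⁴ = 256 + 81 + 1 + 0 = 338
338 = (1,3,2,2)_6 → 1⁴ + 3⁴ + 2⁴ + 2⁴ = 1 + 81 + 16 + 16 = 114
114 = (3,1,0)_6 → 3⁴ + 1⁴ + 0⁴ = 81 + 1 + 0 = 82
82 = (2,1,4)_6 → 2⁴ + 1⁴ + 4⁴ = 16 + 1 + 256 = 273  — 273 repeats.
That took 11 steps.

11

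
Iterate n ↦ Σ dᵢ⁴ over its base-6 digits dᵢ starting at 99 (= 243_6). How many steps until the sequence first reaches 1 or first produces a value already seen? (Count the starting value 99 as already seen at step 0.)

10

99 = (2,4,3)_6 → 353
353 = (1,3,4,5)_6 → 963
963 = (4,2,4,3)_6 → 609
609 = (2,4,5,3)_6 → 978
978 = (4,3,1,0)_6 → 338
338 = (1,3,2,2)_6 → 114
114 = (3,1,0)_6 → 82
82 = (2,1,4)_6 → 273
273 = (1,1,3,3)_6 → 164
164 = (4,3,2)_6 → 353  — 353 repeats.
That took 10 steps.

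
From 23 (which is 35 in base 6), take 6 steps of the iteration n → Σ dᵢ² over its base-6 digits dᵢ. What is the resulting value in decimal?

5

23 = (3,5)_6 → 34
34 = (5,4)_6 → 41
41 = (1,0,5)_6 → 26
26 = (4,2)_6 → 20
20 = (3,2)_6 → 13
13 = (2,1)_6 → 5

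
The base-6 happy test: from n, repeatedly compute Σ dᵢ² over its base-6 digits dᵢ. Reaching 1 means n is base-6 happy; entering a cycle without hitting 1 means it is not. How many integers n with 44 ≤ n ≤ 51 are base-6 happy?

2

44: 44 → 6 → 1  — base-6 happy
45: 45 → 11 → 26 → 20 → 13 → 5 → 25 → 17 → 29 → 41 → 26  — not base-6 happy
46: 46 → 18 → 9 → 10 → 17 → 29 → 41 → 26 → 20 → 13 → 5 → 25 → 17  — not base-6 happy
47: 47 → 27 → 25 → 17 → 29 → 41 → 26 → 20 → 13 → 5 → 25  — not base-6 happy
48: 48 → 5 → 25 → 17 → 29 → 41 → 26 → 20 → 13 → 5  — not base-6 happy
49: 49 → 6 → 1  — base-6 happy
50: 50 → 9 → 10 → 17 → 29 → 41 → 26 → 20 → 13 → 5 → 25 → 17  — not base-6 happy
51: 51 → 14 → 8 → 5 → 25 → 17 → 29 → 41 → 26 → 20 → 13 → 5  — not base-6 happy
base-6 happy: 44, 49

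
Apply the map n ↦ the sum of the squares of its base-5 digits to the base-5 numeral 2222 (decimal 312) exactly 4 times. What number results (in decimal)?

312 = (2,2,2,2)_5 → 16
16 = (3,1)_5 → 10
10 = (2,0)_5 → 4
4 = (4)_5 → 16

16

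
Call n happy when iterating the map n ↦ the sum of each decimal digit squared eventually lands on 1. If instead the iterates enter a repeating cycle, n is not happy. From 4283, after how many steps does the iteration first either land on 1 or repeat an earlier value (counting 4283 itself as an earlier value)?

14

4283 → 4² + 2² + 8² + 3² = 93
93 → 9² + 3² = 90
90 → 9² + 0² = 81
81 → 8² + 1² = 65
65 → 6² + 5² = 61
61 → 6² + 1² = 37
37 → 3² + 7² = 58
58 → 5² + 8² = 89
89 → 8² + 9² = 145
145 → 1² + 4² + 5² = 42
42 → 4² + 2² = 20
20 → 2² + 0² = 4
4 → 4² = 16
16 → 1² + 6² = 37  — 37 repeats.
That took 14 steps.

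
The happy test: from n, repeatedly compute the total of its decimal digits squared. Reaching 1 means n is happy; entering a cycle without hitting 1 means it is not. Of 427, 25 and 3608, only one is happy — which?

3608

427: 427 → 69 → 117 → 51 → 26 → 40 → 16 → 37 → 58 → 89 → 145 → 42 → 20 → 4 → 16  — repeats 16 (not happy)
25: 25 → 29 → 85 → 89 → 145 → 42 → 20 → 4 → 16 → 37 → 58 → 89  — repeats 89 (not happy)
3608: 3608 → 109 → 82 → 68 → 100 → 1  — reaches 1 (happy)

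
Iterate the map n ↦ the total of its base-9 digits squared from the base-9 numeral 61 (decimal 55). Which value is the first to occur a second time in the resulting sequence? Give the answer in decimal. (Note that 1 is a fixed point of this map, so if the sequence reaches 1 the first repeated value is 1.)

55 = (6,1)_9 → 37
37 = (4,1)_9 → 17
17 = (1,8)_9 → 65
65 = (7,2)_9 → 53
53 = (5,8)_9 → 89
89 = (1,0,8)_9 → 65  — 65 already appeared earlier.

65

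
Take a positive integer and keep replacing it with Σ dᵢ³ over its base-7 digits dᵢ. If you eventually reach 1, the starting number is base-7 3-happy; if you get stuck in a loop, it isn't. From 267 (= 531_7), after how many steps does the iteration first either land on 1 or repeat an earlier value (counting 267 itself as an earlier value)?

7

267 = (5,3,1)_7 → 5³ + 3³ + 1³ = 125 + 27 + 1 = 153
153 = (3,0,6)_7 → 3³ + 0³ + 6³ = 27 + 0 + 216 = 243
243 = (4,6,5)_7 → 4³ + 6³ + 5³ = 64 + 216 + 125 = 405
405 = (1,1,1,6)_7 → 1³ + 1³ + 1³ + 6³ = 1 + 1 + 1 + 216 = 219
219 = (4,3,2)_7 → 4³ + 3³ + 2³ = 64 + 27 + 8 = 99
99 = (2,0,1)_7 → 2³ + 0³ + 1³ = 8 + 0 + 1 = 9
9 = (1,2)_7 → 1³ + 2³ = 1 + 8 = 9  — 9 repeats.
That took 7 steps.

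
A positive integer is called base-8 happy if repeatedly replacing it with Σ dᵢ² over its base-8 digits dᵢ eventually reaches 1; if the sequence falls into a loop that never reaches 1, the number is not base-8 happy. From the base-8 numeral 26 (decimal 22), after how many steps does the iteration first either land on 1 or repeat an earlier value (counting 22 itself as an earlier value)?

22 = (2,6)_8 → 40
40 = (5,0)_8 → 25
25 = (3,1)_8 → 10
10 = (1,2)_8 → 5
5 = (5)_8 → 25  — 25 repeats.
That took 5 steps.

5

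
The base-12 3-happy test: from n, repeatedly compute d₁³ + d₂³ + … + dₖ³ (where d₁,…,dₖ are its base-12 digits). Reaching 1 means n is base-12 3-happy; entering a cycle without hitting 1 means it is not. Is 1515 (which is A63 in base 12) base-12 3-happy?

not base-12 3-happy

1515 = (10,6,3)_12 → 10³ + 6³ + 3³ = 1243
1243 = (8,7,7)_12 → 8³ + 7³ + 7³ = 1198
1198 = (8,3,10)_12 → 8³ + 3³ + 10³ = 1539
1539 = (10,8,3)_12 → 10³ + 8³ + 3³ = 1539  — 1539 already seen; the sequence cycles without reaching 1.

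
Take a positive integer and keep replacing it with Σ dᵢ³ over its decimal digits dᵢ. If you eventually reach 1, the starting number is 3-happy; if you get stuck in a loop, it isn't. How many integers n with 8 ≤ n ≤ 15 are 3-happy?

1

8: 8 → 512 → 134 → 92 → 737 → 713 → 371 → 371  (repeats 371)
9: 9 → 729 → 1080 → 513 → 153 → 153  (repeats 153)
10: 10 → 1  (reaches 1)
11: 11 → 2 → 8 → 512 → 134 → 92 → 737 → 713 → 371 → 371  (repeats 371)
12: 12 → 9 → 729 → 1080 → 513 → 153 → 153  (repeats 153)
13: 13 → 28 → 520 → 133 → 55 → 250 → 133  (repeats 133)
14: 14 → 65 → 341 → 92 → 737 → 713 → 371 → 371  (repeats 371)
15: 15 → 126 → 225 → 141 → 66 → 432 → 99 → 1458 → 702 → 351 → 153 → 153  (repeats 153)
3-happy: 10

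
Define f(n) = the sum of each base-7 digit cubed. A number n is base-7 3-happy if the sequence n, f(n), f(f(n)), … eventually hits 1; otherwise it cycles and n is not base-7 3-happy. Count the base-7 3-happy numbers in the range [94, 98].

94: 94 → 244 → 496 → 244  (repeats 244)
95: 95 → 281 → 251 → 341 → 557 → 137 → 197 → 65 → 17 → 35 → 125 → 251  (repeats 251)
96: 96 → 342 → 648 → 282 → 258 → 342  (repeats 342)
97: 97 → 433 → 343 → 1  (reaches 1)
98: 98 → 8 → 2 → 8  (repeats 8)
base-7 3-happy: 97

1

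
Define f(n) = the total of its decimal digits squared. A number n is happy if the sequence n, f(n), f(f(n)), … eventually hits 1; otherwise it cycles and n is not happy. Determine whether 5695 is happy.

happy

5695 → 167
167 → 86
86 → 100
100 → 1  — reached 1.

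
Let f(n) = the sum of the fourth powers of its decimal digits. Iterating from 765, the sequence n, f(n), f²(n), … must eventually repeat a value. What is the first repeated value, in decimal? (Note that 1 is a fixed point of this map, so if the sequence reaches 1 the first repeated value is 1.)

13139

765 → 4322
4322 → 369
369 → 7938
7938 → 13139
13139 → 6725
6725 → 4338
4338 → 4514
4514 → 1138
1138 → 4179
4179 → 9219
9219 → 13139  — 13139 already appeared earlier.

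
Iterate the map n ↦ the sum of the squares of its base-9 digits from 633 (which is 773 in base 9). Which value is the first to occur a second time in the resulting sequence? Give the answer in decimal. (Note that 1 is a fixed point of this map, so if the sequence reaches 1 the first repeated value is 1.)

633 = (7,7,3)_9 → 7² + 7² + 3² = 107
107 = (1,2,8)_9 → 1² + 2² + 8² = 69
69 = (7,6)_9 → 7² + 6² = 85
85 = (1,0,4)_9 → 1² + 0² + 4² = 17
17 = (1,8)_9 → 1² + 8² = 65
65 = (7,2)_9 → 7² + 2² = 53
53 = (5,8)_9 → 5² + 8² = 89
89 = (1,0,8)_9 → 1² + 0² + 8² = 65  — 65 already appeared earlier.

65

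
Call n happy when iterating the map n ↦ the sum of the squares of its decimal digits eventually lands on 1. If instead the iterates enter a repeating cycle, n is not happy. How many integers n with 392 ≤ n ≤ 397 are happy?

2

392: 392 → 94 → 97 → 130 → 10 → 1  — happy
393: 393 → 99 → 162 → 41 → 17 → 50 → 25 → 29 → 85 → 89 → 145 → 42 → 20 → 4 → 16 → 37 → 58 → 89  — not happy
394: 394 → 106 → 37 → 58 → 89 → 145 → 42 → 20 → 4 → 16 → 37  — not happy
395: 395 → 115 → 27 → 53 → 34 → 25 → 29 → 85 → 89 → 145 → 42 → 20 → 4 → 16 → 37 → 58 → 89  — not happy
396: 396 → 126 → 41 → 17 → 50 → 25 → 29 → 85 → 89 → 145 → 42 → 20 → 4 → 16 → 37 → 58 → 89  — not happy
397: 397 → 139 → 91 → 82 → 68 → 100 → 1  — happy
happy: 392, 397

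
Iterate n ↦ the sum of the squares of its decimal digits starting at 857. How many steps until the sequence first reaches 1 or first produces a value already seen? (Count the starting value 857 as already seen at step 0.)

857 → 8² + 5² + 7² = 64 + 25 + 49 = 138
138 → 1² + 3² + 8² = 1 + 9 + 64 = 74
74 → 7² + 4² = 49 + 16 = 65
65 → 6² + 5² = 36 + 25 = 61
61 → 6² + 1² = 36 + 1 = 37
37 → 3² + 7² = 9 + 49 = 58
58 → 5² + 8² = 25 + 64 = 89
89 → 8² + 9² = 64 + 81 = 145
145 → 1² + 4² + 5² = 1 + 16 + 25 = 42
42 → 4² + 2² = 16 + 4 = 20
20 → 2² + 0² = 4 + 0 = 4
4 → 4² = 16
16 → 1² + 6² = 1 + 36 = 37  — 37 repeats.
That took 13 steps.

13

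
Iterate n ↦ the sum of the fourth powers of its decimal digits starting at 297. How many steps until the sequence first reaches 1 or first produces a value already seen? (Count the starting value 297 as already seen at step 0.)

11

297 → 2⁴ + 9⁴ + 7⁴ = 8978
8978 → 8⁴ + 9⁴ + 7⁴ + 8⁴ = 17154
17154 → 1⁴ + 7⁴ + 1⁴ + 5⁴ + 4⁴ = 3284
3284 → 3⁴ + 2⁴ + 8⁴ + 4⁴ = 4449
4449 → 4⁴ + 4⁴ + 4⁴ + 9⁴ = 7329
7329 → 7⁴ + 3⁴ + 2⁴ + 9⁴ = 9059
9059 → 9⁴ + 0⁴ + 5⁴ + 9⁴ = 13747
13747 → 1⁴ + 3⁴ + 7⁴ + 4⁴ + 7⁴ = 5140
5140 → 5⁴ + 1⁴ + 4⁴ + 0⁴ = 882
882 → 8⁴ + 8⁴ + 2⁴ = 8208
8208 → 8⁴ + 2⁴ + 0⁴ + 8⁴ = 8208  — 8208 repeats.
That took 11 steps.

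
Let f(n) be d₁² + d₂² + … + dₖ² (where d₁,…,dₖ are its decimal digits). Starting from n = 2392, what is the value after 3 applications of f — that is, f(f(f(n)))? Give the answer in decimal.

2392 → 2² + 3² + 9² + 2² = 98
98 → 9² + 8² = 145
145 → 1² + 4² + 5² = 42

42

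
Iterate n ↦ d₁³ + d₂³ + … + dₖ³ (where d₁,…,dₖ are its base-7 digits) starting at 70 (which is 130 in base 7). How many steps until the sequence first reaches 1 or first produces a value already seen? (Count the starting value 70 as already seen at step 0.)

70 = (1,3,0)_7 → 1³ + 3³ + 0³ = 1 + 27 + 0 = 28
28 = (4,0)_7 → 4³ + 0³ = 64 + 0 = 64
64 = (1,2,1)_7 → 1³ + 2³ + 1³ = 1 + 8 + 1 = 10
10 = (1,3)_7 → 1³ + 3³ = 1 + 27 = 28  — 28 repeats.
That took 4 steps.

4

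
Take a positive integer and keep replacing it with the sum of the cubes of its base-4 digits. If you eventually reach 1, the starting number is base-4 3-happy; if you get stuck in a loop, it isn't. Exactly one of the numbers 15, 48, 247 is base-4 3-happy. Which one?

247

15: 15 → 54 → 36 → 9 → 9  — repeats 9 (not base-4 3-happy)
48: 48 → 27 → 36 → 9 → 9  — repeats 9 (not base-4 3-happy)
247: 247 → 82 → 10 → 16 → 1  — reaches 1 (base-4 3-happy)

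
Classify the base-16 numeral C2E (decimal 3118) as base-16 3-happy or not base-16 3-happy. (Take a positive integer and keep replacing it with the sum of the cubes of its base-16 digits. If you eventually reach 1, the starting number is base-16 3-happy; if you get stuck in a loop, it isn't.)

base-16 3-happy

3118 = (12,2,14)_16 → 12³ + 2³ + 14³ = 1728 + 8 + 2744 = 4480
4480 = (1,1,8,0)_16 → 1³ + 1³ + 8³ + 0³ = 1 + 1 + 512 + 0 = 514
514 = (2,0,2)_16 → 2³ + 0³ + 2³ = 8 + 0 + 8 = 16
16 = (1,0)_16 → 1³ + 0³ = 1 + 0 = 1  — reached 1.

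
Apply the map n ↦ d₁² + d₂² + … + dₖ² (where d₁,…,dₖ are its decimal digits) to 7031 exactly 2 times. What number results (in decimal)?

106

7031 → 59
59 → 106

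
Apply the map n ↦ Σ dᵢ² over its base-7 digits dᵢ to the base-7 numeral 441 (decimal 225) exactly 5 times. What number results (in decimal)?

45

225 = (4,4,1)_7 → 33
33 = (4,5)_7 → 41
41 = (5,6)_7 → 61
61 = (1,1,5)_7 → 27
27 = (3,6)_7 → 45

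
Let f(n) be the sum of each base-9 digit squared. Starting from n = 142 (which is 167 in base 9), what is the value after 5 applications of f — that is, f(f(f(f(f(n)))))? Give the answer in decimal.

142 = (1,6,7)_9 → 86
86 = (1,0,5)_9 → 26
26 = (2,8)_9 → 68
68 = (7,5)_9 → 74
74 = (8,2)_9 → 68

68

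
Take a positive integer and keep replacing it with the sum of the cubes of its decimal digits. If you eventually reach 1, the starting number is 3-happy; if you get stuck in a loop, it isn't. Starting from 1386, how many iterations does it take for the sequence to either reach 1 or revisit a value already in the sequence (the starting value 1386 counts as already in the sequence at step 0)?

7

1386 → 756
756 → 684
684 → 792
792 → 1080
1080 → 513
513 → 153
153 → 153  — 153 repeats.
That took 7 steps.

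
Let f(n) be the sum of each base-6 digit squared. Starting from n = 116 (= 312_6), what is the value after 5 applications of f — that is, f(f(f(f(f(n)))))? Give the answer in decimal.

17

116 = (3,1,2)_6 → 3² + 1² + 2² = 9 + 1 + 4 = 14
14 = (2,2)_6 → 2² + 2² = 4 + 4 = 8
8 = (1,2)_6 → 1² + 2² = 1 + 4 = 5
5 = (5)_6 → 5² = 25
25 = (4,1)_6 → 4² + 1² = 16 + 1 = 17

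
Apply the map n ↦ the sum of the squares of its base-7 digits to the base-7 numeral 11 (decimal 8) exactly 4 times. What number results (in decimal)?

8 = (1,1)_7 → 1² + 1² = 1 + 1 = 2
2 = (2)_7 → 2² = 4
4 = (4)_7 → 4² = 16
16 = (2,2)_7 → 2² + 2² = 4 + 4 = 8

8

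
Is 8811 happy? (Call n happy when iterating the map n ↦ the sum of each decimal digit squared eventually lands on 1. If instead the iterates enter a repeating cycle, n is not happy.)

happy

8811 → 8² + 8² + 1² + 1² = 130
130 → 1² + 3² + 0² = 10
10 → 1² + 0² = 1  — reached 1.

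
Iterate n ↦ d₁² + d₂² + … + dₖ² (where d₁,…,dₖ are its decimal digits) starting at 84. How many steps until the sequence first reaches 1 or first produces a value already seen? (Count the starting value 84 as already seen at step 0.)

14

84 → 8² + 4² = 80
80 → 8² + 0² = 64
64 → 6² + 4² = 52
52 → 5² + 2² = 29
29 → 2² + 9² = 85
85 → 8² + 5² = 89
89 → 8² + 9² = 145
145 → 1² + 4² + 5² = 42
42 → 4² + 2² = 20
20 → 2² + 0² = 4
4 → 4² = 16
16 → 1² + 6² = 37
37 → 3² + 7² = 58
58 → 5² + 8² = 89  — 89 repeats.
That took 14 steps.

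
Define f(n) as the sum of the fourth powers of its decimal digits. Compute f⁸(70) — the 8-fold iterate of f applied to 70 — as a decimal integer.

70 → 7⁴ + 0⁴ = 2401
2401 → 2⁴ + 4⁴ + 0⁴ + 1⁴ = 273
273 → 2⁴ + 7⁴ + 3⁴ = 2498
2498 → 2⁴ + 4⁴ + 9⁴ + 8⁴ = 10929
10929 → 1⁴ + 0⁴ + 9⁴ + 2⁴ + 9⁴ = 13139
13139 → 1⁴ + 3⁴ + 1⁴ + 3⁴ + 9⁴ = 6725
6725 → 6⁴ + 7⁴ + 2⁴ + 5⁴ = 4338
4338 → 4⁴ + 3⁴ + 3⁴ + 8⁴ = 4514

4514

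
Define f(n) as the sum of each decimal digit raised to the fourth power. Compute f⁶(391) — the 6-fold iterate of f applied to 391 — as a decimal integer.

391 → 3⁴ + 9⁴ + 1⁴ = 6643
6643 → 6⁴ + 6⁴ + 4⁴ + 3⁴ = 2929
2929 → 2⁴ + 9⁴ + 2⁴ + 9⁴ = 13154
13154 → 1⁴ + 3⁴ + 1⁴ + 5⁴ + 4⁴ = 964
964 → 9⁴ + 6⁴ + 4⁴ = 8113
8113 → 8⁴ + 1⁴ + 1⁴ + 3⁴ = 4179

4179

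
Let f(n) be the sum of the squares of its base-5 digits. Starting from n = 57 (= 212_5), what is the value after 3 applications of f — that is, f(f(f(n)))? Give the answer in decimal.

13

57 = (2,1,2)_5 → 2² + 1² + 2² = 4 + 1 + 4 = 9
9 = (1,4)_5 → 1² + 4² = 1 + 16 = 17
17 = (3,2)_5 → 3² + 2² = 9 + 4 = 13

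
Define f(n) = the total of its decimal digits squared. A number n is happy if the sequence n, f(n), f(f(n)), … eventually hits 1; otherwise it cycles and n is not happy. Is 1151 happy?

happy

1151 → 1² + 1² + 5² + 1² = 28
28 → 2² + 8² = 68
68 → 6² + 8² = 100
100 → 1² + 0² + 0² = 1  — reached 1.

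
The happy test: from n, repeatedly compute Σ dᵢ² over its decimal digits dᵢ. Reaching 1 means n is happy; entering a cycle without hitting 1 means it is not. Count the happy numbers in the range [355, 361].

355: 355 → 59 → 106 → 37 → 58 → 89 → 145 → 42 → 20 → 4 → 16 → 37  — not happy
356: 356 → 70 → 49 → 97 → 130 → 10 → 1  — happy
357: 357 → 83 → 73 → 58 → 89 → 145 → 42 → 20 → 4 → 16 → 37 → 58  — not happy
358: 358 → 98 → 145 → 42 → 20 → 4 → 16 → 37 → 58 → 89 → 145  — not happy
359: 359 → 115 → 27 → 53 → 34 → 25 → 29 → 85 → 89 → 145 → 42 → 20 → 4 → 16 → 37 → 58 → 89  — not happy
360: 360 → 45 → 41 → 17 → 50 → 25 → 29 → 85 → 89 → 145 → 42 → 20 → 4 → 16 → 37 → 58 → 89  — not happy
361: 361 → 46 → 52 → 29 → 85 → 89 → 145 → 42 → 20 → 4 → 16 → 37 → 58 → 89  — not happy
happy: 356

1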